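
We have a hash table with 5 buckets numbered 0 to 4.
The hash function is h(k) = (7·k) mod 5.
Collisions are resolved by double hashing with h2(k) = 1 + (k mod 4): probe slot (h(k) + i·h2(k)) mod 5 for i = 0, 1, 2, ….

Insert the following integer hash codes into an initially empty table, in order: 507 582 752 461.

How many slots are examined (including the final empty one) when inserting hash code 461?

Insert 507: h=4, slot 4 empty => index 4.
Insert 582: h=4, h2=3, slot 4 occupied => index 2.
Insert 752: h=4, h2=1, slot 4 occupied => index 0.
Insert 461: h=2, h2=2, slots 2,4 occupied => index 1.
Table: [752, 461, 582, -, 507]

3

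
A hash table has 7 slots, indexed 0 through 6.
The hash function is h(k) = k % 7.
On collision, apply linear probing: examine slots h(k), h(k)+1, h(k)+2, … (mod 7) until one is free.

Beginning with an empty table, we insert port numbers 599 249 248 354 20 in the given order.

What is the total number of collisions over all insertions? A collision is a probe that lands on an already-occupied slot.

599: h=4 => slot 4
249: h=4, probe 4,5 => slot 5
248: h=3 => slot 3
354: h=4, probe 4,5,6 => slot 6
20: h=6, probe 6,0 => slot 0
Table: [20, _, _, 248, 599, 249, 354]

4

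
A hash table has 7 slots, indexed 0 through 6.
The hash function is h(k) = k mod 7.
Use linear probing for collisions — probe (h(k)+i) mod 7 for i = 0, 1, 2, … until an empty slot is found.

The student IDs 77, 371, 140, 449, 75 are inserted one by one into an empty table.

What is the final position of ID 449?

77: h=0 => slot 0
371: h=0, probe 0,1 => slot 1
140: h=0, probe 0,1,2 => slot 2
449: h=1, probe 1,2,3 => slot 3
75: h=5 => slot 5
Table: [77, 371, 140, 449, _, 75, _]

3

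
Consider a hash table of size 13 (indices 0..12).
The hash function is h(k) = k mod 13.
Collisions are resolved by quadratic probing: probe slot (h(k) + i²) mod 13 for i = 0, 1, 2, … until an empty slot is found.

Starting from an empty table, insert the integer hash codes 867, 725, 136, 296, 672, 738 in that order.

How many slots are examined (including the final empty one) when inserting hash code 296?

867: h=9 -> slot 9
725: h=10 -> slot 10
136: h=6 -> slot 6
296: h=10, probe 10,11 -> slot 11
672: h=9, probe 9,10,0 -> slot 0
738: h=10, probe 10,11,1 -> slot 1
Table: [672, 738, —, —, —, —, 136, —, —, 867, 725, 296, —]

2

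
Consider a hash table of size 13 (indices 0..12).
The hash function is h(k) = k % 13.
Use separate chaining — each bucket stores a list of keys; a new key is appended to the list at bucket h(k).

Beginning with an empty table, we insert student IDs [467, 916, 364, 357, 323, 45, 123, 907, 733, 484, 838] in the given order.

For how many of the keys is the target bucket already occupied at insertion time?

Insert 467: h=12, bucket 12 empty → new chain.
Insert 916: h=6, bucket 6 empty → new chain.
Insert 364: h=0, bucket 0 empty → new chain.
Insert 357: h=6, bucket 6 nonempty → append to chain.
Insert 323: h=11, bucket 11 empty → new chain.
Insert 45: h=6, bucket 6 nonempty → append to chain.
Insert 123: h=6, bucket 6 nonempty → append to chain.
Insert 907: h=10, bucket 10 empty → new chain.
Insert 733: h=5, bucket 5 empty → new chain.
Insert 484: h=3, bucket 3 empty → new chain.
Insert 838: h=6, bucket 6 nonempty → append to chain.
Final buckets:
0: 364
1: _
2: _
3: 484
4: _
5: 733
6: 916 -> 357 -> 45 -> 123 -> 838
7: _
8: _
9: _
10: 907
11: 323
12: 467

4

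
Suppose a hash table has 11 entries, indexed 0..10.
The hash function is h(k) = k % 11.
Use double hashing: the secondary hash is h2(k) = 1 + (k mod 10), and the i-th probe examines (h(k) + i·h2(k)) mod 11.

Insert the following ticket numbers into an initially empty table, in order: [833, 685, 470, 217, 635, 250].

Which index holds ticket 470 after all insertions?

9

833: h=8 => slot 8
685: h=3 => slot 3
470: h=8, h2=1, probe 8,9 => slot 9
217: h=8, h2=8, probe 8,5 => slot 5
635: h=8, h2=6, probe 8,3,9,4 => slot 4
250: h=8, h2=1, probe 8,9,10 => slot 10
Table: [-, -, -, 685, 635, 217, -, -, 833, 470, 250]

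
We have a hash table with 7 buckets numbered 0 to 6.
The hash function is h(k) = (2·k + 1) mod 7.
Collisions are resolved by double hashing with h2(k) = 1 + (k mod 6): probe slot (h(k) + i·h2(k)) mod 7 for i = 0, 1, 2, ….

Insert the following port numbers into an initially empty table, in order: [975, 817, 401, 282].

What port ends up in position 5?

975 hashes to 5; slot 5 is free => place at 5.
817 hashes to 4; slot 4 is free => place at 4.
401 hashes to 5, h2=6; 5,4 taken => place at 3.
282 hashes to 5, h2=1; 5 taken => place at 6.
Table: [., ., ., 401, 817, 975, 282]

975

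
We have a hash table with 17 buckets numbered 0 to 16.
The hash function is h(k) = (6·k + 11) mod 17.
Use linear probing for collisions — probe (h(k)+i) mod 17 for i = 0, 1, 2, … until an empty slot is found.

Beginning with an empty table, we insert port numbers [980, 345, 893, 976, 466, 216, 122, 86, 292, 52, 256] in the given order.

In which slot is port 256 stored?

980 hashes to 9; slot 9 is free => place at 9.
345 hashes to 7; slot 7 is free => place at 7.
893 hashes to 14; slot 14 is free => place at 14.
976 hashes to 2; slot 2 is free => place at 2.
466 hashes to 2; 2 taken => place at 3.
216 hashes to 15; slot 15 is free => place at 15.
122 hashes to 12; slot 12 is free => place at 12.
86 hashes to 0; slot 0 is free => place at 0.
292 hashes to 12; 12 taken => place at 13.
52 hashes to 0; 0 taken => place at 1.
256 hashes to 0; 0,1,2,3 taken => place at 4.
Table: [86, 52, 976, 466, 256, ∅, ∅, 345, ∅, 980, ∅, ∅, 122, 292, 893, 216, ∅]

4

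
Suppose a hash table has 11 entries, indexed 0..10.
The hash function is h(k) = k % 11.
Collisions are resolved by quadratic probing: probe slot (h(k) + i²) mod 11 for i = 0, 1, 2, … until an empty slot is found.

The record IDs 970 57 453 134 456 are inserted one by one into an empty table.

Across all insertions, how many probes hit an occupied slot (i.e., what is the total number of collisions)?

6

Insert 970: h=2, slot 2 empty => index 2.
Insert 57: h=2, slot 2 occupied => index 3.
Insert 453: h=2, slots 2,3 occupied => index 6.
Insert 134: h=2, slots 2,3,6 occupied => index 0.
Insert 456: h=5, slot 5 empty => index 5.
Table: [134, ∅, 970, 57, ∅, 456, 453, ∅, ∅, ∅, ∅]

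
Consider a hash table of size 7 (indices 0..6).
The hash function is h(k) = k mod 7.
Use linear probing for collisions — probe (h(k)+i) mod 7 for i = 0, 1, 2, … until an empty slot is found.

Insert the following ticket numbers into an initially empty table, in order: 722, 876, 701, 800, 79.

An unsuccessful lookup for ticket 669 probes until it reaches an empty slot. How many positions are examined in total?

722 hashes to 1; slot 1 is free -> place at 1.
876 hashes to 1; 1 taken -> place at 2.
701 hashes to 1; 1,2 taken -> place at 3.
800 hashes to 2; 2,3 taken -> place at 4.
79 hashes to 2; 2,3,4 taken -> place at 5.
Table: [-, 722, 876, 701, 800, 79, -]
Lookup 669: h=4, probe 4,5,6 → slot 6 empty, not found.

3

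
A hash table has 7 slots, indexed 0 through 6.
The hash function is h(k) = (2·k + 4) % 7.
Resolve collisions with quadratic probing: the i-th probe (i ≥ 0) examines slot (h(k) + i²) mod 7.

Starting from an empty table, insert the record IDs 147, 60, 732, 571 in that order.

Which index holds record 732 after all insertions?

147: h=4 => slot 4
60: h=5 => slot 5
732: h=5, probe 5,6 => slot 6
571: h=5, probe 5,6,2 => slot 2
Table: [., ., 571, ., 147, 60, 732]

6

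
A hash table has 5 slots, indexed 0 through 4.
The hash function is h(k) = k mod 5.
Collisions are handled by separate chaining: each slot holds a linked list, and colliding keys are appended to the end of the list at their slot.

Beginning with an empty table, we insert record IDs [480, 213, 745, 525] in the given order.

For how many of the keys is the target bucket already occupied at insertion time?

480 -> bucket 0
213 -> bucket 3
745 -> bucket 0 (collision)
525 -> bucket 0 (collision)
Final buckets:
0: 480 -> 745 -> 525
1: -
2: -
3: 213
4: -

2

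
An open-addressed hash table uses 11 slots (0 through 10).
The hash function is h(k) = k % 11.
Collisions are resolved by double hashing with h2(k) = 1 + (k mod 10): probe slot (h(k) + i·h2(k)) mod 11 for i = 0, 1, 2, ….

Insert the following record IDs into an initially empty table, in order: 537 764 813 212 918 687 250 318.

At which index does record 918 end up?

537: h=9 → slot 9
764: h=5 → slot 5
813: h=10 → slot 10
212: h=3 → slot 3
918: h=5, h2=9, probe 5,3,1 → slot 1
687: h=5, h2=8, probe 5,2 → slot 2
250: h=8 → slot 8
318: h=10, h2=9, probe 10,8,6 → slot 6
Table: [—, 918, 687, 212, —, 764, 318, —, 250, 537, 813]

1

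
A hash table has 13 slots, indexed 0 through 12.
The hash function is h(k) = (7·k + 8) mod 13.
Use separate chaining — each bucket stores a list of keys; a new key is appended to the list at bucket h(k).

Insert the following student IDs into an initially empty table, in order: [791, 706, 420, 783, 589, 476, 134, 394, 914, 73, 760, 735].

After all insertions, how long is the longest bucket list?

6

791 → bucket 7
706 → bucket 10
420 → bucket 10 (collision)
783 → bucket 3
589 → bucket 10 (collision)
476 → bucket 12
134 → bucket 10 (collision)
394 → bucket 10 (collision)
914 → bucket 10 (collision)
73 → bucket 12 (collision)
760 → bucket 11
735 → bucket 5
Final buckets:
0: ∅
1: ∅
2: ∅
3: 783
4: ∅
5: 735
6: ∅
7: 791
8: ∅
9: ∅
10: 706 -> 420 -> 589 -> 134 -> 394 -> 914
11: 760
12: 476 -> 73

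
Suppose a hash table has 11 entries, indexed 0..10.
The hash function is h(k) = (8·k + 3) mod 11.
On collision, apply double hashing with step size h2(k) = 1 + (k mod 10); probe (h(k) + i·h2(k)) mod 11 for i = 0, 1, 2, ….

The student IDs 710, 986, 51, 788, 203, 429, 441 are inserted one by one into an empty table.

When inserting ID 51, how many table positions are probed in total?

2

710 hashes to 7; slot 7 is free → place at 7.
986 hashes to 4; slot 4 is free → place at 4.
51 hashes to 4, h2=2; 4 taken → place at 6.
788 hashes to 4, h2=9; 4 taken → place at 2.
203 hashes to 10; slot 10 is free → place at 10.
429 hashes to 3; slot 3 is free → place at 3.
441 hashes to 0; slot 0 is free → place at 0.
Table: [441, -, 788, 429, 986, -, 51, 710, -, -, 203]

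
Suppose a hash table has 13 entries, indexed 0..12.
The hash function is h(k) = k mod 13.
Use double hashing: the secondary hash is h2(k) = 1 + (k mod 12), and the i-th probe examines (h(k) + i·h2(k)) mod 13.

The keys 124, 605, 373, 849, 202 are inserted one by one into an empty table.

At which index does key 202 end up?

Insert 124: h=7, slot 7 empty → index 7.
Insert 605: h=7, h2=6, slot 7 occupied → index 0.
Insert 373: h=9, slot 9 empty → index 9.
Insert 849: h=4, slot 4 empty → index 4.
Insert 202: h=7, h2=11, slot 7 occupied → index 5.
Table: [605, ., ., ., 849, 202, ., 124, ., 373, ., ., .]

5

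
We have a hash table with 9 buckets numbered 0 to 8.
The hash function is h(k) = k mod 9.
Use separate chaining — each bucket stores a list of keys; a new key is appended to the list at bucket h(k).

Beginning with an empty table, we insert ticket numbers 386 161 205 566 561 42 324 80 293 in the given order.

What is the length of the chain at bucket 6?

386 → bucket 8
161 → bucket 8 (collision)
205 → bucket 7
566 → bucket 8 (collision)
561 → bucket 3
42 → bucket 6
324 → bucket 0
80 → bucket 8 (collision)
293 → bucket 5
Final buckets:
0: 324
1: -
2: -
3: 561
4: -
5: 293
6: 42
7: 205
8: 386 -> 161 -> 566 -> 80

1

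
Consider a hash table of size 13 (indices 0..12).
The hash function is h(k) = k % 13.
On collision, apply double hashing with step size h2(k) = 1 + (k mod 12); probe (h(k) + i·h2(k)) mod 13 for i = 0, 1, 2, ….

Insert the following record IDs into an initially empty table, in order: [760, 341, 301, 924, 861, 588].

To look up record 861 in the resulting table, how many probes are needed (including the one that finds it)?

760 hashes to 6; slot 6 is free => place at 6.
341 hashes to 3; slot 3 is free => place at 3.
301 hashes to 2; slot 2 is free => place at 2.
924 hashes to 1; slot 1 is free => place at 1.
861 hashes to 3, h2=10; 3 taken => place at 0.
588 hashes to 3, h2=1; 3 taken => place at 4.
Table: [861, 924, 301, 341, 588, -, 760, -, -, -, -, -, -]
Lookup 861: h=3, h2=10, probe 3,0 → found at 0.

2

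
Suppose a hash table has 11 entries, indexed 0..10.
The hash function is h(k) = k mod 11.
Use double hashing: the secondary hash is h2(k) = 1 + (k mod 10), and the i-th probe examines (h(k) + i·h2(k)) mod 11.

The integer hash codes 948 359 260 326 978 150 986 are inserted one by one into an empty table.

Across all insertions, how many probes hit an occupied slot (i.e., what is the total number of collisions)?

Insert 948: h=2, slot 2 empty => index 2.
Insert 359: h=7, slot 7 empty => index 7.
Insert 260: h=7, h2=1, slot 7 occupied => index 8.
Insert 326: h=7, h2=7, slot 7 occupied => index 3.
Insert 978: h=10, slot 10 empty => index 10.
Insert 150: h=7, h2=1, slots 7,8 occupied => index 9.
Insert 986: h=7, h2=7, slots 7,3,10 occupied => index 6.
Table: [_, _, 948, 326, _, _, 986, 359, 260, 150, 978]

7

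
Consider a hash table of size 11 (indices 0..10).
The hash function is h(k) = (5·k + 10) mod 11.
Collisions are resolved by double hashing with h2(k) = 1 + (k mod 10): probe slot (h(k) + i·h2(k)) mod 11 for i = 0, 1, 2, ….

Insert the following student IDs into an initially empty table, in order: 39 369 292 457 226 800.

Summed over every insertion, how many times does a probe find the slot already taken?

6

Insert 39: h=7, slot 7 empty => index 7.
Insert 369: h=7, h2=10, slot 7 occupied => index 6.
Insert 292: h=7, h2=3, slot 7 occupied => index 10.
Insert 457: h=7, h2=8, slot 7 occupied => index 4.
Insert 226: h=7, h2=7, slot 7 occupied => index 3.
Insert 800: h=6, h2=1, slots 6,7 occupied => index 8.
Table: [., ., ., 226, 457, ., 369, 39, 800, ., 292]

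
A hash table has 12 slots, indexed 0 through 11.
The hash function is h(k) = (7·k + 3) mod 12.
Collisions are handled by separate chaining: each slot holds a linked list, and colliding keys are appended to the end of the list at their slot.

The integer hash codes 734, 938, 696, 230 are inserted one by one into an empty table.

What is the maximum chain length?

Insert 734: h=5, bucket 5 empty → new chain.
Insert 938: h=5, bucket 5 nonempty → append to chain.
Insert 696: h=3, bucket 3 empty → new chain.
Insert 230: h=5, bucket 5 nonempty → append to chain.
Final buckets:
0: -
1: -
2: -
3: 696
4: -
5: 734 -> 938 -> 230
6: -
7: -
8: -
9: -
10: -
11: -

3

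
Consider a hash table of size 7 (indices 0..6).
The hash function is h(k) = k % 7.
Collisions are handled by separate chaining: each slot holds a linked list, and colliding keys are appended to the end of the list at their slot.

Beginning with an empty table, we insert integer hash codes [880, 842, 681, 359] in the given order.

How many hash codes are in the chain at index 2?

Insert 880: h=5, bucket 5 empty → new chain.
Insert 842: h=2, bucket 2 empty → new chain.
Insert 681: h=2, bucket 2 nonempty → append to chain.
Insert 359: h=2, bucket 2 nonempty → append to chain.
Final buckets:
0: _
1: _
2: 842 -> 681 -> 359
3: _
4: _
5: 880
6: _

3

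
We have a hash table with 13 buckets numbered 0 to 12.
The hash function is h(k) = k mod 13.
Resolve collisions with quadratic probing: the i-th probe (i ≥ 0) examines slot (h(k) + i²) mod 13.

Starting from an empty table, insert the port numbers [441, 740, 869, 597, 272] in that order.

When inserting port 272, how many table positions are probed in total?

441 hashes to 12; slot 12 is free => place at 12.
740 hashes to 12; 12 taken => place at 0.
869 hashes to 11; slot 11 is free => place at 11.
597 hashes to 12; 12,0 taken => place at 3.
272 hashes to 12; 12,0,3 taken => place at 8.
Table: [740, _, _, 597, _, _, _, _, 272, _, _, 869, 441]

4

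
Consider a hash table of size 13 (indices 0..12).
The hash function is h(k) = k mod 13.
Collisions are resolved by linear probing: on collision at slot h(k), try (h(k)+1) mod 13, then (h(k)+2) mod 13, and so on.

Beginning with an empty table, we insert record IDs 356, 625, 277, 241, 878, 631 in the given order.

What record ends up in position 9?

631

Insert 356: h=5, slot 5 empty => index 5.
Insert 625: h=1, slot 1 empty => index 1.
Insert 277: h=4, slot 4 empty => index 4.
Insert 241: h=7, slot 7 empty => index 7.
Insert 878: h=7, slot 7 occupied => index 8.
Insert 631: h=7, slots 7,8 occupied => index 9.
Table: [_, 625, _, _, 277, 356, _, 241, 878, 631, _, _, _]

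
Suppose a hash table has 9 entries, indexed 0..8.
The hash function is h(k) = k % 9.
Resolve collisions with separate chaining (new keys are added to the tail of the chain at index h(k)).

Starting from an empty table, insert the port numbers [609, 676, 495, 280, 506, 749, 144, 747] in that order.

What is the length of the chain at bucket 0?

Insert 609: h=6, bucket 6 empty -> new chain.
Insert 676: h=1, bucket 1 empty -> new chain.
Insert 495: h=0, bucket 0 empty -> new chain.
Insert 280: h=1, bucket 1 nonempty -> append to chain.
Insert 506: h=2, bucket 2 empty -> new chain.
Insert 749: h=2, bucket 2 nonempty -> append to chain.
Insert 144: h=0, bucket 0 nonempty -> append to chain.
Insert 747: h=0, bucket 0 nonempty -> append to chain.
Final buckets:
0: 495 -> 144 -> 747
1: 676 -> 280
2: 506 -> 749
3: ∅
4: ∅
5: ∅
6: 609
7: ∅
8: ∅

3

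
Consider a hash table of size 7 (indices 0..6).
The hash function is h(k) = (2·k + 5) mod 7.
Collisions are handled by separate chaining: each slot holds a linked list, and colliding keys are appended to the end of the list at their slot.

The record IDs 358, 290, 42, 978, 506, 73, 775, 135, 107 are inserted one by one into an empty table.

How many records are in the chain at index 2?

358 -> bucket 0
290 -> bucket 4
42 -> bucket 5
978 -> bucket 1
506 -> bucket 2
73 -> bucket 4 (collision)
775 -> bucket 1 (collision)
135 -> bucket 2 (collision)
107 -> bucket 2 (collision)
Final buckets:
0: 358
1: 978 -> 775
2: 506 -> 135 -> 107
3: —
4: 290 -> 73
5: 42
6: —

3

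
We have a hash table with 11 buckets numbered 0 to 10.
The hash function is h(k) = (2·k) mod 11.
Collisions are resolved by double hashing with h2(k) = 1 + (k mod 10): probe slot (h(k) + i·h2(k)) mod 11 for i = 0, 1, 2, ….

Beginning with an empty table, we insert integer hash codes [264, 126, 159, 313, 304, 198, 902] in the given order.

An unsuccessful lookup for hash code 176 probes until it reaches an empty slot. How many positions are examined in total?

264 hashes to 0; slot 0 is free => place at 0.
126 hashes to 10; slot 10 is free => place at 10.
159 hashes to 10, h2=10; 10 taken => place at 9.
313 hashes to 10, h2=4; 10 taken => place at 3.
304 hashes to 3, h2=5; 3 taken => place at 8.
198 hashes to 0, h2=9; 0,9 taken => place at 7.
902 hashes to 0, h2=3; 0,3 taken => place at 6.
Table: [264, —, —, 313, —, —, 902, 198, 304, 159, 126]
Lookup 176: h=0, h2=7, probe 0,7,3,10,6,2 → slot 2 empty, not found.

6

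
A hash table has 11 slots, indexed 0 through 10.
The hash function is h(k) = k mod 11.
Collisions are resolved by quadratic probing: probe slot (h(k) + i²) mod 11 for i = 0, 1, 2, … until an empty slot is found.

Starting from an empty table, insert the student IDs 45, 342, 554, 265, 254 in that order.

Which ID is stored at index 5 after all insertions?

45: h=1 => slot 1
342: h=1, probe 1,2 => slot 2
554: h=4 => slot 4
265: h=1, probe 1,2,5 => slot 5
254: h=1, probe 1,2,5,10 => slot 10
Table: [—, 45, 342, —, 554, 265, —, —, —, —, 254]

265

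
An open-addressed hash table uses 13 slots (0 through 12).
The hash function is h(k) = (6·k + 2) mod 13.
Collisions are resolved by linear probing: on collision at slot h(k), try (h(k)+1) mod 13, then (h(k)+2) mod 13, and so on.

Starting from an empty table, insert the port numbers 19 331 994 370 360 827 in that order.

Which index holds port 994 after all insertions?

1

19 hashes to 12; slot 12 is free => place at 12.
331 hashes to 12; 12 taken => place at 0.
994 hashes to 12; 12,0 taken => place at 1.
370 hashes to 12; 12,0,1 taken => place at 2.
360 hashes to 4; slot 4 is free => place at 4.
827 hashes to 11; slot 11 is free => place at 11.
Table: [331, 994, 370, ., 360, ., ., ., ., ., ., 827, 19]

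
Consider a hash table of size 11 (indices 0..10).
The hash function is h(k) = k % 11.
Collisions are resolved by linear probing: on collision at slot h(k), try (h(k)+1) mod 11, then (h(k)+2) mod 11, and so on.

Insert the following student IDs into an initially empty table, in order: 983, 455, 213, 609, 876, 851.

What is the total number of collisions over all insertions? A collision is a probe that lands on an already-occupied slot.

12

Insert 983: h=4, slot 4 empty → index 4.
Insert 455: h=4, slot 4 occupied → index 5.
Insert 213: h=4, slots 4,5 occupied → index 6.
Insert 609: h=4, slots 4,5,6 occupied → index 7.
Insert 876: h=7, slot 7 occupied → index 8.
Insert 851: h=4, slots 4,5,6,7,8 occupied → index 9.
Table: [-, -, -, -, 983, 455, 213, 609, 876, 851, -]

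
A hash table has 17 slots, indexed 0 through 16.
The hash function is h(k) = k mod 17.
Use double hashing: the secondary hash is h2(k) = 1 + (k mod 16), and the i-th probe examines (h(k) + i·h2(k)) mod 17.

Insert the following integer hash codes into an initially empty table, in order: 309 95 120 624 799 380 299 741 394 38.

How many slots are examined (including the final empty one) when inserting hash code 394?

309: h=3 → slot 3
95: h=10 → slot 10
120: h=1 → slot 1
624: h=12 → slot 12
799: h=0 → slot 0
380: h=6 → slot 6
299: h=10, h2=12, probe 10,5 → slot 5
741: h=10, h2=6, probe 10,16 → slot 16
394: h=3, h2=11, probe 3,14 → slot 14
38: h=4 → slot 4
Table: [799, 120, -, 309, 38, 299, 380, -, -, -, 95, -, 624, -, 394, -, 741]

2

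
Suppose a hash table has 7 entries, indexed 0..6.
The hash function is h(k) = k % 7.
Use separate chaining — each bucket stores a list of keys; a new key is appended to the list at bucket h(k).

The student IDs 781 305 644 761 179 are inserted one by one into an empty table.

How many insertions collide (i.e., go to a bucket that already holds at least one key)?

Insert 781: h=4, bucket 4 empty → new chain.
Insert 305: h=4, bucket 4 nonempty → append to chain.
Insert 644: h=0, bucket 0 empty → new chain.
Insert 761: h=5, bucket 5 empty → new chain.
Insert 179: h=4, bucket 4 nonempty → append to chain.
Final buckets:
0: 644
1: —
2: —
3: —
4: 781 -> 305 -> 179
5: 761
6: —

2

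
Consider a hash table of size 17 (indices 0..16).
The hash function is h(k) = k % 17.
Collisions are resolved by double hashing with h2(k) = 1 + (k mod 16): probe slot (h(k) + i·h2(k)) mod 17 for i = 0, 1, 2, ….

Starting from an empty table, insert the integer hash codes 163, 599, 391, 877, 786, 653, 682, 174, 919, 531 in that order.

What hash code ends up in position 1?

653

163 hashes to 10; slot 10 is free -> place at 10.
599 hashes to 4; slot 4 is free -> place at 4.
391 hashes to 0; slot 0 is free -> place at 0.
877 hashes to 10, h2=14; 10 taken -> place at 7.
786 hashes to 4, h2=3; 4,7,10 taken -> place at 13.
653 hashes to 7, h2=14; 7,4 taken -> place at 1.
682 hashes to 2; slot 2 is free -> place at 2.
174 hashes to 4, h2=15; 4,2,0 taken -> place at 15.
919 hashes to 1, h2=8; 1 taken -> place at 9.
531 hashes to 4, h2=4; 4 taken -> place at 8.
Table: [391, 653, 682, ., 599, ., ., 877, 531, 919, 163, ., ., 786, ., 174, .]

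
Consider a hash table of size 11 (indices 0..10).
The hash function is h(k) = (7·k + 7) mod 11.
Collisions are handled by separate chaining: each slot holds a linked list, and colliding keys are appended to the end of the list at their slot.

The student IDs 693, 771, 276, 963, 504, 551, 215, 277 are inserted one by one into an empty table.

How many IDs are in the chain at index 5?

2

693 -> bucket 7
771 -> bucket 3
276 -> bucket 3 (collision)
963 -> bucket 5
504 -> bucket 4
551 -> bucket 3 (collision)
215 -> bucket 5 (collision)
277 -> bucket 10
Final buckets:
0: _
1: _
2: _
3: 771 -> 276 -> 551
4: 504
5: 963 -> 215
6: _
7: 693
8: _
9: _
10: 277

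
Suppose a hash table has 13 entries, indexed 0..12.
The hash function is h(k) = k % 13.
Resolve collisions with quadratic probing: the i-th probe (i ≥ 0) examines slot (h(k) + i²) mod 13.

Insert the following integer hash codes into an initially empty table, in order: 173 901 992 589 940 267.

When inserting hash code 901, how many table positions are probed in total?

173 hashes to 4; slot 4 is free => place at 4.
901 hashes to 4; 4 taken => place at 5.
992 hashes to 4; 4,5 taken => place at 8.
589 hashes to 4; 4,5,8 taken => place at 0.
940 hashes to 4; 4,5,8,0 taken => place at 7.
267 hashes to 7; 7,8 taken => place at 11.
Table: [589, —, —, —, 173, 901, —, 940, 992, —, —, 267, —]

2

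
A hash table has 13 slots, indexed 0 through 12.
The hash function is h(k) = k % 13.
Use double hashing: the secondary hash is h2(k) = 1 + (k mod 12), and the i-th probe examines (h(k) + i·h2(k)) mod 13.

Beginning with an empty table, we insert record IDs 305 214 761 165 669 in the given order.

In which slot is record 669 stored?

Insert 305: h=6, slot 6 empty -> index 6.
Insert 214: h=6, h2=11, slot 6 occupied -> index 4.
Insert 761: h=7, slot 7 empty -> index 7.
Insert 165: h=9, slot 9 empty -> index 9.
Insert 669: h=6, h2=10, slot 6 occupied -> index 3.
Table: [-, -, -, 669, 214, -, 305, 761, -, 165, -, -, -]

3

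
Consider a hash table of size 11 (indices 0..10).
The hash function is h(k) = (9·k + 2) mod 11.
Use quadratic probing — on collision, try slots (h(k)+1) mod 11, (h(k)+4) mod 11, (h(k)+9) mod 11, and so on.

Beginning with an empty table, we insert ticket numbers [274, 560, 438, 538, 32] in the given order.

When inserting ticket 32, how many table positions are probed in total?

274: h=4 → slot 4
560: h=4, probe 4,5 → slot 5
438: h=6 → slot 6
538: h=4, probe 4,5,8 → slot 8
32: h=4, probe 4,5,8,2 → slot 2
Table: [., ., 32, ., 274, 560, 438, ., 538, ., .]

4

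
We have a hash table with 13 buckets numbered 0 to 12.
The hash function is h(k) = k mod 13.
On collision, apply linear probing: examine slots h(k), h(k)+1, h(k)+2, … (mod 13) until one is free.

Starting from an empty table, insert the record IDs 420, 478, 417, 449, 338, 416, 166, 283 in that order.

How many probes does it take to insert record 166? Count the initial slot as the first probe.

Insert 420: h=4, slot 4 empty → index 4.
Insert 478: h=10, slot 10 empty → index 10.
Insert 417: h=1, slot 1 empty → index 1.
Insert 449: h=7, slot 7 empty → index 7.
Insert 338: h=0, slot 0 empty → index 0.
Insert 416: h=0, slots 0,1 occupied → index 2.
Insert 166: h=10, slot 10 occupied → index 11.
Insert 283: h=10, slots 10,11 occupied → index 12.
Table: [338, 417, 416, -, 420, -, -, 449, -, -, 478, 166, 283]

2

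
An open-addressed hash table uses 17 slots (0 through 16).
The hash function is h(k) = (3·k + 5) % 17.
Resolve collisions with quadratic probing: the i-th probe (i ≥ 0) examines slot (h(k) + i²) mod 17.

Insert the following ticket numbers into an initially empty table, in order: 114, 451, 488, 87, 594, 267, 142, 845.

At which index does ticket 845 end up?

114 hashes to 7; slot 7 is free => place at 7.
451 hashes to 15; slot 15 is free => place at 15.
488 hashes to 7; 7 taken => place at 8.
87 hashes to 11; slot 11 is free => place at 11.
594 hashes to 2; slot 2 is free => place at 2.
267 hashes to 7; 7,8,11 taken => place at 16.
142 hashes to 6; slot 6 is free => place at 6.
845 hashes to 7; 7,8,11,16,6,15 taken => place at 9.
Table: [—, —, 594, —, —, —, 142, 114, 488, 845, —, 87, —, —, —, 451, 267]

9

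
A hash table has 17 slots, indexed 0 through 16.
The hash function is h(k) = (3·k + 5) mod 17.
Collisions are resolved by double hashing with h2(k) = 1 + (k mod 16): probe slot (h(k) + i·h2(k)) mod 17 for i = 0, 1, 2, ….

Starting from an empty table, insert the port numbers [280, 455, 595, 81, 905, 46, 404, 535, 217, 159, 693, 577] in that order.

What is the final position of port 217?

280 hashes to 12; slot 12 is free → place at 12.
455 hashes to 10; slot 10 is free → place at 10.
595 hashes to 5; slot 5 is free → place at 5.
81 hashes to 10, h2=2; 10,12 taken → place at 14.
905 hashes to 0; slot 0 is free → place at 0.
46 hashes to 7; slot 7 is free → place at 7.
404 hashes to 10, h2=5; 10 taken → place at 15.
535 hashes to 12, h2=8; 12 taken → place at 3.
217 hashes to 10, h2=10; 10,3 taken → place at 13.
159 hashes to 6; slot 6 is free → place at 6.
693 hashes to 10, h2=6; 10 taken → place at 16.
577 hashes to 2; slot 2 is free → place at 2.
Table: [905, ∅, 577, 535, ∅, 595, 159, 46, ∅, ∅, 455, ∅, 280, 217, 81, 404, 693]

13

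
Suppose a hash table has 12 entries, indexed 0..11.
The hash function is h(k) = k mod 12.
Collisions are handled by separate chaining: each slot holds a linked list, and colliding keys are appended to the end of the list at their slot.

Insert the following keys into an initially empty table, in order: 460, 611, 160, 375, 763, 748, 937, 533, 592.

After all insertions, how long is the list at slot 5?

1

Insert 460: h=4, bucket 4 empty → new chain.
Insert 611: h=11, bucket 11 empty → new chain.
Insert 160: h=4, bucket 4 nonempty → append to chain.
Insert 375: h=3, bucket 3 empty → new chain.
Insert 763: h=7, bucket 7 empty → new chain.
Insert 748: h=4, bucket 4 nonempty → append to chain.
Insert 937: h=1, bucket 1 empty → new chain.
Insert 533: h=5, bucket 5 empty → new chain.
Insert 592: h=4, bucket 4 nonempty → append to chain.
Final buckets:
0: -
1: 937
2: -
3: 375
4: 460 -> 160 -> 748 -> 592
5: 533
6: -
7: 763
8: -
9: -
10: -
11: 611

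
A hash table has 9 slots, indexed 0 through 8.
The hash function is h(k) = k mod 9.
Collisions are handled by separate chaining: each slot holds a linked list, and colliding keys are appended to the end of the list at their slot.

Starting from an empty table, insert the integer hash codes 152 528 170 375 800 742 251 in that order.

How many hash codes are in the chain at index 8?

152 → bucket 8
528 → bucket 6
170 → bucket 8 (collision)
375 → bucket 6 (collision)
800 → bucket 8 (collision)
742 → bucket 4
251 → bucket 8 (collision)
Final buckets:
0: _
1: _
2: _
3: _
4: 742
5: _
6: 528 -> 375
7: _
8: 152 -> 170 -> 800 -> 251

4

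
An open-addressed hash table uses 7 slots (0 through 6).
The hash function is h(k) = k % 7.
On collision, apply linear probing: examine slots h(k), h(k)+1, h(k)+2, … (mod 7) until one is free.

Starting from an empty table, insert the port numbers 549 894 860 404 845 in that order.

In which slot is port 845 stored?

1

Insert 549: h=3, slot 3 empty -> index 3.
Insert 894: h=5, slot 5 empty -> index 5.
Insert 860: h=6, slot 6 empty -> index 6.
Insert 404: h=5, slots 5,6 occupied -> index 0.
Insert 845: h=5, slots 5,6,0 occupied -> index 1.
Table: [404, 845, ., 549, ., 894, 860]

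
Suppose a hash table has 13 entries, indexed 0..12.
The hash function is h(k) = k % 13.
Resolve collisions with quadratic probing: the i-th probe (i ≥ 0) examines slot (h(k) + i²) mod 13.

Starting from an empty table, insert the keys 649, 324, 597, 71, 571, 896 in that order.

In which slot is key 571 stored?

649 hashes to 12; slot 12 is free -> place at 12.
324 hashes to 12; 12 taken -> place at 0.
597 hashes to 12; 12,0 taken -> place at 3.
71 hashes to 6; slot 6 is free -> place at 6.
571 hashes to 12; 12,0,3 taken -> place at 8.
896 hashes to 12; 12,0,3,8 taken -> place at 2.
Table: [324, _, 896, 597, _, _, 71, _, 571, _, _, _, 649]

8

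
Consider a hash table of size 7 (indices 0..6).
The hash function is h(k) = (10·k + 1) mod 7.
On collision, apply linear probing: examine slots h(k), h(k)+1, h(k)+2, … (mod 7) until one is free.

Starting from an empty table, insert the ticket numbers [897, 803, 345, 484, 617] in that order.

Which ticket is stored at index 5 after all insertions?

Insert 897: h=4, slot 4 empty -> index 4.
Insert 803: h=2, slot 2 empty -> index 2.
Insert 345: h=0, slot 0 empty -> index 0.
Insert 484: h=4, slot 4 occupied -> index 5.
Insert 617: h=4, slots 4,5 occupied -> index 6.
Table: [345, ., 803, ., 897, 484, 617]

484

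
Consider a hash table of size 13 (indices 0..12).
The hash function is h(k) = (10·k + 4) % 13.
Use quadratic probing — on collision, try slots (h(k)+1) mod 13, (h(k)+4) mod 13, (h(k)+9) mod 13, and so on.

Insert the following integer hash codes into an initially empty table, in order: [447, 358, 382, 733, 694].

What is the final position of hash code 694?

11

Insert 447: h=2, slot 2 empty => index 2.
Insert 358: h=9, slot 9 empty => index 9.
Insert 382: h=2, slot 2 occupied => index 3.
Insert 733: h=2, slots 2,3 occupied => index 6.
Insert 694: h=2, slots 2,3,6 occupied => index 11.
Table: [., ., 447, 382, ., ., 733, ., ., 358, ., 694, .]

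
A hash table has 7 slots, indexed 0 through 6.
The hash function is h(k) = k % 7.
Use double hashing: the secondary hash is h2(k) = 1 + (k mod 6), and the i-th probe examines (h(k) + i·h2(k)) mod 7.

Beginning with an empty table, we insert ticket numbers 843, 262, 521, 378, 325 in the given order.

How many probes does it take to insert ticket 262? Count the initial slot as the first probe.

2

Insert 843: h=3, slot 3 empty → index 3.
Insert 262: h=3, h2=5, slot 3 occupied → index 1.
Insert 521: h=3, h2=6, slot 3 occupied → index 2.
Insert 378: h=0, slot 0 empty → index 0.
Insert 325: h=3, h2=2, slot 3 occupied → index 5.
Table: [378, 262, 521, 843, ∅, 325, ∅]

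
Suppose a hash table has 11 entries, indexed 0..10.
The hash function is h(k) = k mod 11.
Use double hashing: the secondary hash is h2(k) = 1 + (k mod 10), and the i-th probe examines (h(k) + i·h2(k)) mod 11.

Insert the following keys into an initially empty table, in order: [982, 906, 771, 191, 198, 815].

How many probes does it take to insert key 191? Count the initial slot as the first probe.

2

982: h=3 → slot 3
906: h=4 → slot 4
771: h=1 → slot 1
191: h=4, h2=2, probe 4,6 → slot 6
198: h=0 → slot 0
815: h=1, h2=6, probe 1,7 → slot 7
Table: [198, 771, ., 982, 906, ., 191, 815, ., ., .]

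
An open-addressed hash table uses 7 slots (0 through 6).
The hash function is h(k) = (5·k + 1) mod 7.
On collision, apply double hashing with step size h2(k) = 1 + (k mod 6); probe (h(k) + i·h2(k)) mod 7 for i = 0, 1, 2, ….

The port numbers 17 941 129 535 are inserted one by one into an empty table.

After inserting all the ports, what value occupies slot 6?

17 hashes to 2; slot 2 is free -> place at 2.
941 hashes to 2, h2=6; 2 taken -> place at 1.
129 hashes to 2, h2=4; 2 taken -> place at 6.
535 hashes to 2, h2=2; 2 taken -> place at 4.
Table: [-, 941, 17, -, 535, -, 129]

129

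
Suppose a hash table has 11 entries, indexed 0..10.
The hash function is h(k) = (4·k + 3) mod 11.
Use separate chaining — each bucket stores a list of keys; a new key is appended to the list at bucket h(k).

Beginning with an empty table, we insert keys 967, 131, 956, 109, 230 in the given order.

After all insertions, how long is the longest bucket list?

967 -> bucket 10
131 -> bucket 10 (collision)
956 -> bucket 10 (collision)
109 -> bucket 10 (collision)
230 -> bucket 10 (collision)
Final buckets:
0: -
1: -
2: -
3: -
4: -
5: -
6: -
7: -
8: -
9: -
10: 967 -> 131 -> 956 -> 109 -> 230

5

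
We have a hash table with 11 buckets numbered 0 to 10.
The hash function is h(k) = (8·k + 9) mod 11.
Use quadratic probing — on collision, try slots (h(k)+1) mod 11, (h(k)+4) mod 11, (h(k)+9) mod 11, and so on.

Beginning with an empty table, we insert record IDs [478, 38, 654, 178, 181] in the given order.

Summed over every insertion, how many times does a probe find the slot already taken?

7

Insert 478: h=5, slot 5 empty -> index 5.
Insert 38: h=5, slot 5 occupied -> index 6.
Insert 654: h=5, slots 5,6 occupied -> index 9.
Insert 178: h=3, slot 3 empty -> index 3.
Insert 181: h=5, slots 5,6,9,3 occupied -> index 10.
Table: [-, -, -, 178, -, 478, 38, -, -, 654, 181]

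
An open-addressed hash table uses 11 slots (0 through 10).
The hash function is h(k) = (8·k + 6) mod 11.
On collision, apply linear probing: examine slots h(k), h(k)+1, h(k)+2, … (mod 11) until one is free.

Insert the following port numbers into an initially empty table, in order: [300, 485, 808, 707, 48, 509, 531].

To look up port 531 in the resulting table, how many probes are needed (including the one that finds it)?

300: h=8 -> slot 8
485: h=3 -> slot 3
808: h=2 -> slot 2
707: h=8, probe 8,9 -> slot 9
48: h=5 -> slot 5
509: h=8, probe 8,9,10 -> slot 10
531: h=8, probe 8,9,10,0 -> slot 0
Table: [531, ∅, 808, 485, ∅, 48, ∅, ∅, 300, 707, 509]
Lookup 531: h=8, probe 8,9,10,0 → found at 0.

4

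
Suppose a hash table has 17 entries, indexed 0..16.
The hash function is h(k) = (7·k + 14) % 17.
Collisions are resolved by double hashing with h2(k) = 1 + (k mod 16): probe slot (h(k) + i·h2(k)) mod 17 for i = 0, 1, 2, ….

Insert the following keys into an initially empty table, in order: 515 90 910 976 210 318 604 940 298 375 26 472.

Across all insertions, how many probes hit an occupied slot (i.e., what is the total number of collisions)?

Insert 515: h=15, slot 15 empty => index 15.
Insert 90: h=15, h2=11, slot 15 occupied => index 9.
Insert 910: h=9, h2=15, slot 9 occupied => index 7.
Insert 976: h=12, slot 12 empty => index 12.
Insert 210: h=5, slot 5 empty => index 5.
Insert 318: h=13, slot 13 empty => index 13.
Insert 604: h=9, h2=13, slots 9,5 occupied => index 1.
Insert 940: h=15, h2=13, slot 15 occupied => index 11.
Insert 298: h=9, h2=11, slot 9 occupied => index 3.
Insert 375: h=4, slot 4 empty => index 4.
Insert 26: h=9, h2=11, slots 9,3 occupied => index 14.
Insert 472: h=3, h2=9, slots 3,12,4,13,5,14 occupied => index 6.
Table: [-, 604, -, 298, 375, 210, 472, 910, -, 90, -, 940, 976, 318, 26, 515, -]

14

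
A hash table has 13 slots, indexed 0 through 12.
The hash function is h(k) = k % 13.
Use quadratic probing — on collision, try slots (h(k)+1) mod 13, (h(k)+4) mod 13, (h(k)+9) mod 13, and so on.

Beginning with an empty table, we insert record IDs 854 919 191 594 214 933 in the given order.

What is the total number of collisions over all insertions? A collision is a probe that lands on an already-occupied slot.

854: h=9 -> slot 9
919: h=9, probe 9,10 -> slot 10
191: h=9, probe 9,10,0 -> slot 0
594: h=9, probe 9,10,0,5 -> slot 5
214: h=6 -> slot 6
933: h=10, probe 10,11 -> slot 11
Table: [191, -, -, -, -, 594, 214, -, -, 854, 919, 933, -]

7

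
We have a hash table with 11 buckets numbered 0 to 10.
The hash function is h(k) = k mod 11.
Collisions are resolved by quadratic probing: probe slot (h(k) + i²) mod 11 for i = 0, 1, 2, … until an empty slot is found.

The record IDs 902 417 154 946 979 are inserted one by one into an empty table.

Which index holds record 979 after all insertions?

9

902 hashes to 0; slot 0 is free → place at 0.
417 hashes to 10; slot 10 is free → place at 10.
154 hashes to 0; 0 taken → place at 1.
946 hashes to 0; 0,1 taken → place at 4.
979 hashes to 0; 0,1,4 taken → place at 9.
Table: [902, 154, -, -, 946, -, -, -, -, 979, 417]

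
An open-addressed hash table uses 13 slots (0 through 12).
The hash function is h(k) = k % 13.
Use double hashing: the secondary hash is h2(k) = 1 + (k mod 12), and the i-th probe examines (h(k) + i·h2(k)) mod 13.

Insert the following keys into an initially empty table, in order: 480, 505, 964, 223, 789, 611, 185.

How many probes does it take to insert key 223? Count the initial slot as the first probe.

Insert 480: h=12, slot 12 empty → index 12.
Insert 505: h=11, slot 11 empty → index 11.
Insert 964: h=2, slot 2 empty → index 2.
Insert 223: h=2, h2=8, slot 2 occupied → index 10.
Insert 789: h=9, slot 9 empty → index 9.
Insert 611: h=0, slot 0 empty → index 0.
Insert 185: h=3, slot 3 empty → index 3.
Table: [611, ., 964, 185, ., ., ., ., ., 789, 223, 505, 480]

2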